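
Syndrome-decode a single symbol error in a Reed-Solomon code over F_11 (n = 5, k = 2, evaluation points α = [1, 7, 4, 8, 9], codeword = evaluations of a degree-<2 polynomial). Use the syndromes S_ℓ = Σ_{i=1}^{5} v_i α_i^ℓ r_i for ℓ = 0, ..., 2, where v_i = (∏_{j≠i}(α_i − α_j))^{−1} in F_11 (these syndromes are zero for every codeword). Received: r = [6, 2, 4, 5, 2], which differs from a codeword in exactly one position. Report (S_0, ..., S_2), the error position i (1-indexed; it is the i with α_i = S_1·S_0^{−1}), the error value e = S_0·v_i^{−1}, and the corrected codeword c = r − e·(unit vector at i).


S = (9, 4, 3), error at position 5, error magnitude e = 5, c = [6, 2, 4, 5, 8].

Step 1: column multipliers v_i = (∏_{j≠i}(α_i − α_j))^{−1} mod 11.
  i = 1 (α = 1): (1−7)(1−4)(1−8)(1−9) = (−6)·(−3)·(−7)·(−8) = 1008 ≡ 7, so v_1 = 7^{−1} = 8 (mod 11).
  i = 2 (α = 7): (7−1)(7−4)(7−8)(7−9) = 6·3·(−1)·(−2) = 36 ≡ 3, so v_2 = 3^{−1} = 4 (mod 11).
  i = 3 (α = 4): (4−1)(4−7)(4−8)(4−9) = 3·(−3)·(−4)·(−5) = −180 ≡ 7, so v_3 = 7^{−1} = 8 (mod 11).
  i = 4 (α = 8): (8−1)(8−7)(8−4)(8−9) = 7·1·4·(−1) = −28 ≡ 5, so v_4 = 5^{−1} = 9 (mod 11).
  i = 5 (α = 9): (9−1)(9−7)(9−4)(9−8) = 8·2·5·1 = 80 ≡ 3, so v_5 = 3^{−1} = 4 (mod 11).
  v = [8, 4, 8, 9, 4].
Step 2: syndromes of r = [6, 2, 4, 5, 2] (all sums mod 11).
  S_0 = Σ v_i r_i = 8·6 + 4·2 + 8·4 + 9·5 + 4·2 = 141 ≡ 9.
  S_1 = Σ v_i α_i r_i = 8·1·6 + 4·7·2 + 8·4·4 + 9·8·5 + 4·9·2 = 664 ≡ 4.
  α_i^2 mod 11 = [1, 5, 5, 9, 4].
  S_2 = Σ v_i α_i^2 r_i = 8·1·6 + 4·5·2 + 8·5·4 + 9·9·5 + 4·4·2 = 685 ≡ 3.
  S = (9, 4, 3) ≠ 0, so r is not a codeword (an error is present).
Step 3: locate the error. For a single error e at position i, S_ℓ = v_i·e·α_i^ℓ, so α_err = S_1/S_0.
  S_0^{−1} = 9^{−1} = 5 (mod 11), so α_err = 4·5 = 20 ≡ 9 = α_5. Error position i = 5.
  Consistency check: S_2/S_1 = 3·3 = 9 ≡ 9 = α_err ✓ (single-error assumption holds).
Step 4: error magnitude e = S_0/v_5 = S_0·∏_{j≠5}(α_5 − α_j) = 9·3 = 27 ≡ 5 (mod 11).
Step 5: correct position 5: c_5 = r_5 − e = 2 − 5 ≡ 8 (mod 11). Hence c = [6, 2, 4, 5, 8].
  Check: interpolating c through the α_i gives m(x) = 3 + 3·x (degree < 2) with m(α_i) = c_i for every i, so c is indeed a codeword.


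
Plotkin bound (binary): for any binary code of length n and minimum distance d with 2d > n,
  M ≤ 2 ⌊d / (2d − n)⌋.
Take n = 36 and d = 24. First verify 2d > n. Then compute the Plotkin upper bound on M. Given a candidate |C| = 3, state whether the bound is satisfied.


Plotkin bound M ≤ 4; given |C| = 3 ≤ bound (satisfied).

Check applicability: 2d = 48, n = 36.
2d − n = 12 > 0, so Plotkin applies.
Compute d/(2d−n) = 24/12 ≈ 2.0000.
⌊d/(2d−n)⌋ = 2.
Plotkin bound: M ≤ 2·2 = 4.
Given |C| = 3, check: satisfied.
This |C| is below the Plotkin bound.


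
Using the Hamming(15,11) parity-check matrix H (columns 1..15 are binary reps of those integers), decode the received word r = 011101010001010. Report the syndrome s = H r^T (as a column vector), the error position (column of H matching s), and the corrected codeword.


s = (1, 0, 0, 1)^T, error position = 9, corrected codeword c = 011101011001010

Compute s = H r^T mod 2 one row at a time:
  s_1 = 1 + 0 + 0 + 0 + 1 + 0 + 1 + 0 = 3 ≡ 1 (mod 2).
  s_2 = 1 + 0 + 1 + 0 + 1 + 0 + 1 + 0 = 4 ≡ 0 (mod 2).
  s_3 = 1 + 1 + 1 + 0 + 0 + 0 + 1 + 0 = 4 ≡ 0 (mod 2).
  s_4 = 0 + 1 + 0 + 0 + 0 + 0 + 0 + 0 = 1 ≡ 1 (mod 2).
s = (1, 0, 0, 1)^T — this equals column 9 of H (binary 1001), so error is at position 9.
Correct: flip bit 9 of r = 011101010001010 to get c = 011101011001010.


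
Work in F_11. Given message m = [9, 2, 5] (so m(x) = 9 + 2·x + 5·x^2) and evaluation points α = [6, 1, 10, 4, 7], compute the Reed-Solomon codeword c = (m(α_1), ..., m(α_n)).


c = [3, 5, 1, 9, 4]

Message polynomial: m(x) = 9 + 2·x + 5·x^2 (mod 11).
For each evaluation point α_i, compute m(α_i) mod 11:
  α_1 = 6: Horner steps 5 → 10 → 3, so m(6) = 3.
  α_2 = 1: Horner steps 5 → 7 → 5, so m(1) = 5.
  α_3 = 10: Horner steps 5 → 8 → 1, so m(10) = 1.
  α_4 = 4: Horner steps 5 → 0 → 9, so m(4) = 9.
  α_5 = 7: Horner steps 5 → 4 → 4, so m(7) = 4.
Codeword c = [3, 5, 1, 9, 4] ∈ F_11^5.


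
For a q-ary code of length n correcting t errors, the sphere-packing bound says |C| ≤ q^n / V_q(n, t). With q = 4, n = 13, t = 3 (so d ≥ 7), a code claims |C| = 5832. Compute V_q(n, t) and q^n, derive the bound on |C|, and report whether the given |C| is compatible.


V_q(n, t) = 8464, q^n = 67108864, Hamming bound = 7928, |C| = 5832 ≤ bound (satisfied).

Step 1: Compute V_q(n, t) = Σ_{j=0}^3 C(n, j) (q−1)^j.
  j = 0: C(13,0)·(3)^0 = 1·1 = 1.
  j = 1: C(13,1)·(3)^1 = 13·3 = 39.
  j = 2: C(13,2)·(3)^2 = 78·9 = 702.
  j = 3: C(13,3)·(3)^3 = 286·27 = 7722.
  V_q(n, t) = 1 + 39 + 702 + 7722 = 8464.
Step 2: q^n = 4^13 = 67108864.
Step 3: Hamming bound ⌊q^n / V_q(n,t)⌋ = ⌊67108864/8464⌋ = 7928.
Step 4: Compare |C| = 5832 to 7928: satisfied.
The claimed |C| lies below the Hamming bound.


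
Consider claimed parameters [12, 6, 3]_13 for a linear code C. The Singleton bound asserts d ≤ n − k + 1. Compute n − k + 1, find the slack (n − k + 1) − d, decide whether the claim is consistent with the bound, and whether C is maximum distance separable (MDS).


Singleton RHS = n − k + 1 = 7, slack = 4, bound satisfied, not MDS.

Singleton bound: d ≤ n − k + 1.
Here n = 12, k = 6, so n − k + 1 = 7.
Given d = 3, check d ≤ 7: YES.
Slack = (n − k + 1) − d = 4.
The code is NOT MDS (slack = 4 > 0).
Description: the claimed parameters are [12, 6, 3]_13; such a code would be non-MDS.


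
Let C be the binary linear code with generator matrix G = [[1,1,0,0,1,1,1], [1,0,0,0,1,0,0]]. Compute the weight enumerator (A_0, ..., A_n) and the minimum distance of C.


Weight distribution: A_0 = 1, A_2 = 1, A_3 = 1, A_5 = 1. Minimum distance d = 2.

Enumerate all 2^2 = 4 messages m ∈ F_2^2.
For each, compute codeword c = mG in F_2^7, then tally its weight.
  m = 00 → c = 0000000, weight = 0.
  m = 10 → c = 1100111, weight = 5.
  m = 01 → c = 1000100, weight = 2.
  m = 11 → c = 0100011, weight = 3.
Tally weights:
  weight 0: 1 codewords.
  weight 2: 1 codewords.
  weight 3: 1 codewords.
  weight 5: 1 codewords.
Minimum distance d = smallest w > 0 with A_w > 0 = 2.
Sanity: Σ A_w = 4 = 2^2 = 4 ✓.


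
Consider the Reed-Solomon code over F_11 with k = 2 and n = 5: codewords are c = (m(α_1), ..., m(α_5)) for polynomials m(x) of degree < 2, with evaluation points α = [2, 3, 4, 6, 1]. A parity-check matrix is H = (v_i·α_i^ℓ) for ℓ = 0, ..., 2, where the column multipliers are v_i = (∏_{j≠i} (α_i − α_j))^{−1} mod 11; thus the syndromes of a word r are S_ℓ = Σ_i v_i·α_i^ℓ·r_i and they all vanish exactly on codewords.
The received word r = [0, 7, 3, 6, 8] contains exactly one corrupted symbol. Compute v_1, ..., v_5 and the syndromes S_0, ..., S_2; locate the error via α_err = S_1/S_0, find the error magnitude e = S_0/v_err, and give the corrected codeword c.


S = (6, 6, 6), error at position 5, error magnitude e = 4, c = [0, 7, 3, 6, 4].

Step 1: column multipliers v_i = (∏_{j≠i}(α_i − α_j))^{−1} mod 11.
  i = 1 (α = 2): (2−3)(2−4)(2−6)(2−1) = (−1)·(−2)·(−4)·1 = −8 ≡ 3, so v_1 = 3^{−1} = 4 (mod 11).
  i = 2 (α = 3): (3−2)(3−4)(3−6)(3−1) = 1·(−1)·(−3)·2 = 6 ≡ 6, so v_2 = 6^{−1} = 2 (mod 11).
  i = 3 (α = 4): (4−2)(4−3)(4−6)(4−1) = 2·1·(−2)·3 = −12 ≡ 10, so v_3 = 10^{−1} = 10 (mod 11).
  i = 4 (α = 6): (6−2)(6−3)(6−4)(6−1) = 4·3·2·5 = 120 ≡ 10, so v_4 = 10^{−1} = 10 (mod 11).
  i = 5 (α = 1): (1−2)(1−3)(1−4)(1−6) = (−1)·(−2)·(−3)·(−5) = 30 ≡ 8, so v_5 = 8^{−1} = 7 (mod 11).
  v = [4, 2, 10, 10, 7].
Step 2: syndromes of r = [0, 7, 3, 6, 8] (all sums mod 11).
  S_0 = Σ v_i r_i = 4·0 + 2·7 + 10·3 + 10·6 + 7·8 = 160 ≡ 6.
  S_1 = Σ v_i α_i r_i = 4·2·0 + 2·3·7 + 10·4·3 + 10·6·6 + 7·1·8 = 578 ≡ 6.
  α_i^2 mod 11 = [4, 9, 5, 3, 1].
  S_2 = Σ v_i α_i^2 r_i = 4·4·0 + 2·9·7 + 10·5·3 + 10·3·6 + 7·1·8 = 512 ≡ 6.
  S = (6, 6, 6) ≠ 0, so r is not a codeword (an error is present).
Step 3: locate the error. For a single error e at position i, S_ℓ = v_i·e·α_i^ℓ, so α_err = S_1/S_0.
  S_0^{−1} = 6^{−1} = 2 (mod 11), so α_err = 6·2 = 12 ≡ 1 = α_5. Error position i = 5.
  Consistency check: S_2/S_1 = 6·2 = 12 ≡ 1 = α_err ✓ (single-error assumption holds).
Step 4: error magnitude e = S_0/v_5 = S_0·∏_{j≠5}(α_5 − α_j) = 6·8 = 48 ≡ 4 (mod 11).
Step 5: correct position 5: c_5 = r_5 − e = 8 − 4 ≡ 4 (mod 11). Hence c = [0, 7, 3, 6, 4].
  Check: interpolating c through the α_i gives m(x) = 8 + 7·x (degree < 2) with m(α_i) = c_i for every i, so c is indeed a codeword.


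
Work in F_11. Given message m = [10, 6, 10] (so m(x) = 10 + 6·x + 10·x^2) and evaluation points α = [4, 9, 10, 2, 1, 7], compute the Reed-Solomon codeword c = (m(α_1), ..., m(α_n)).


c = [7, 5, 3, 7, 4, 3]

Message polynomial: m(x) = 10 + 6·x + 10·x^2 (mod 11).
For each evaluation point α_i, compute m(α_i) mod 11:
  α_1 = 4: Horner steps 10 → 2 → 7, so m(4) = 7.
  α_2 = 9: Horner steps 10 → 8 → 5, so m(9) = 5.
  α_3 = 10: Horner steps 10 → 7 → 3, so m(10) = 3.
  α_4 = 2: Horner steps 10 → 4 → 7, so m(2) = 7.
  α_5 = 1: Horner steps 10 → 5 → 4, so m(1) = 4.
  α_6 = 7: Horner steps 10 → 10 → 3, so m(7) = 3.
Codeword c = [7, 5, 3, 7, 4, 3] ∈ F_11^6.


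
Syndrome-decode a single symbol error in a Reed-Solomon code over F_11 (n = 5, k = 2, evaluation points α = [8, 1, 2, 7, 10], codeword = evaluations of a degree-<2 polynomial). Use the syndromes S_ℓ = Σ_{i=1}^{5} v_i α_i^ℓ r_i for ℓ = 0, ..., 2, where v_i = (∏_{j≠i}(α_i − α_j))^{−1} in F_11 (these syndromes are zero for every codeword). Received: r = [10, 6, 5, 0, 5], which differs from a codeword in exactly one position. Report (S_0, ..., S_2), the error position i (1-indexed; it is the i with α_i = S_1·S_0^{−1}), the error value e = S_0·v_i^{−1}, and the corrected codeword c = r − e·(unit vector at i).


S = (10, 1, 10), error at position 5, error magnitude e = 8, c = [10, 6, 5, 0, 8].

Step 1: column multipliers v_i = (∏_{j≠i}(α_i − α_j))^{−1} mod 11.
  i = 1 (α = 8): (8−1)(8−2)(8−7)(8−10) = 7·6·1·(−2) = −84 ≡ 4, so v_1 = 4^{−1} = 3 (mod 11).
  i = 2 (α = 1): (1−8)(1−2)(1−7)(1−10) = (−7)·(−1)·(−6)·(−9) = 378 ≡ 4, so v_2 = 4^{−1} = 3 (mod 11).
  i = 3 (α = 2): (2−8)(2−1)(2−7)(2−10) = (−6)·1·(−5)·(−8) = −240 ≡ 2, so v_3 = 2^{−1} = 6 (mod 11).
  i = 4 (α = 7): (7−8)(7−1)(7−2)(7−10) = (−1)·6·5·(−3) = 90 ≡ 2, so v_4 = 2^{−1} = 6 (mod 11).
  i = 5 (α = 10): (10−8)(10−1)(10−2)(10−7) = 2·9·8·3 = 432 ≡ 3, so v_5 = 3^{−1} = 4 (mod 11).
  v = [3, 3, 6, 6, 4].
Step 2: syndromes of r = [10, 6, 5, 0, 5] (all sums mod 11).
  S_0 = Σ v_i r_i = 3·10 + 3·6 + 6·5 + 6·0 + 4·5 = 98 ≡ 10.
  S_1 = Σ v_i α_i r_i = 3·8·10 + 3·1·6 + 6·2·5 + 6·7·0 + 4·10·5 = 518 ≡ 1.
  α_i^2 mod 11 = [9, 1, 4, 5, 1].
  S_2 = Σ v_i α_i^2 r_i = 3·9·10 + 3·1·6 + 6·4·5 + 6·5·0 + 4·1·5 = 428 ≡ 10.
  S = (10, 1, 10) ≠ 0, so r is not a codeword (an error is present).
Step 3: locate the error. For a single error e at position i, S_ℓ = v_i·e·α_i^ℓ, so α_err = S_1/S_0.
  S_0^{−1} = 10^{−1} = 10 (mod 11), so α_err = 1·10 = 10 ≡ 10 = α_5. Error position i = 5.
  Consistency check: S_2/S_1 = 10·1 = 10 ≡ 10 = α_err ✓ (single-error assumption holds).
Step 4: error magnitude e = S_0/v_5 = S_0·∏_{j≠5}(α_5 − α_j) = 10·3 = 30 ≡ 8 (mod 11).
Step 5: correct position 5: c_5 = r_5 − e = 5 − 8 ≡ 8 (mod 11). Hence c = [10, 6, 5, 0, 8].
  Check: interpolating c through the α_i gives m(x) = 7 + 10·x (degree < 2) with m(α_i) = c_i for every i, so c is indeed a codeword.


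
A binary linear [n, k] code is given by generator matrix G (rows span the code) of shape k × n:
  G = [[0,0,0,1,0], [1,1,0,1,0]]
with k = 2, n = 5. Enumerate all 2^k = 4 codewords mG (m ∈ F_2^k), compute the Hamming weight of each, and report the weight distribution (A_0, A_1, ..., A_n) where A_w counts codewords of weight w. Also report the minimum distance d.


Weight distribution: A_0 = 1, A_1 = 1, A_2 = 1, A_3 = 1. Minimum distance d = 1.

Enumerate all 2^2 = 4 messages m ∈ F_2^2.
For each, compute codeword c = mG in F_2^5, then tally its weight.
  m = 00 → c = 00000, weight = 0.
  m = 10 → c = 00010, weight = 1.
  m = 01 → c = 11010, weight = 3.
  m = 11 → c = 11000, weight = 2.
Tally weights:
  weight 0: 1 codewords.
  weight 1: 1 codewords.
  weight 2: 1 codewords.
  weight 3: 1 codewords.
Minimum distance d = smallest w > 0 with A_w > 0 = 1.
Sanity: Σ A_w = 4 = 2^2 = 4 ✓.


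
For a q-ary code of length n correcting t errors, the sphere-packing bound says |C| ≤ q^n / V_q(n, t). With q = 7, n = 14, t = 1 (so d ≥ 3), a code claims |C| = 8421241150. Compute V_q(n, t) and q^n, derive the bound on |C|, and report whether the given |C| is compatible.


V_q(n, t) = 85, q^n = 678223072849, Hamming bound = 7979094974, |C| = 8421241150 > bound (violated).

Step 1: Compute V_q(n, t) = Σ_{j=0}^1 C(n, j) (q−1)^j.
  j = 0: C(14,0)·(6)^0 = 1·1 = 1.
  j = 1: C(14,1)·(6)^1 = 14·6 = 84.
  V_q(n, t) = 1 + 84 = 85.
Step 2: q^n = 7^14 = 678223072849.
Step 3: Hamming bound ⌊q^n / V_q(n,t)⌋ = ⌊678223072849/85⌋ = 7979094974.
Step 4: Compare |C| = 8421241150 to 7979094974: violated.
The claimed |C| lies above the Hamming bound, so no 7-ary code of length 14 with d ≥ 3 can have 8421241150 codewords.


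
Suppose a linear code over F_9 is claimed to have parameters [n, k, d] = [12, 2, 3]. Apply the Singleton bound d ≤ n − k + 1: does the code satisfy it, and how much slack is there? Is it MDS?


Singleton RHS = n − k + 1 = 11, slack = 8, bound satisfied, not MDS.

Singleton bound: d ≤ n − k + 1.
Here n = 12, k = 2, so n − k + 1 = 11.
Given d = 3, check d ≤ 11: YES.
Slack = (n − k + 1) − d = 8.
The code is NOT MDS (slack = 8 > 0).
Description: the claimed parameters are [12, 2, 3]_9; such a code would be non-MDS.


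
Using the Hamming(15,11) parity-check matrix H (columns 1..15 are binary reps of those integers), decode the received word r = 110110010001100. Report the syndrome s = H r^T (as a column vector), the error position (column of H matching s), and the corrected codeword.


s = (1, 0, 1, 1)^T, error position = 11, corrected codeword c = 110110010011100

Compute s = H r^T mod 2 one row at a time:
  s_1 = 1 + 0 + 0 + 0 + 1 + 1 + 0 + 0 = 3 ≡ 1 (mod 2).
  s_2 = 1 + 1 + 0 + 0 + 1 + 1 + 0 + 0 = 4 ≡ 0 (mod 2).
  s_3 = 1 + 0 + 0 + 0 + 0 + 0 + 0 + 0 = 1 ≡ 1 (mod 2).
  s_4 = 1 + 0 + 1 + 0 + 0 + 0 + 1 + 0 = 3 ≡ 1 (mod 2).
s = (1, 0, 1, 1)^T — this equals column 11 of H (binary 1011), so error is at position 11.
Correct: flip bit 11 of r = 110110010001100 to get c = 110110010011100.


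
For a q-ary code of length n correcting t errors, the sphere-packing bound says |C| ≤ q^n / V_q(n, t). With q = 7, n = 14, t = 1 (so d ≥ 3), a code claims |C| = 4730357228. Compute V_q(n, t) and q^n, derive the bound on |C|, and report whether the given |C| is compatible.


V_q(n, t) = 85, q^n = 678223072849, Hamming bound = 7979094974, |C| = 4730357228 ≤ bound (satisfied).

Step 1: Compute V_q(n, t) = Σ_{j=0}^1 C(n, j) (q−1)^j.
  j = 0: C(14,0)·(6)^0 = 1·1 = 1.
  j = 1: C(14,1)·(6)^1 = 14·6 = 84.
  V_q(n, t) = 1 + 84 = 85.
Step 2: q^n = 7^14 = 678223072849.
Step 3: Hamming bound ⌊q^n / V_q(n,t)⌋ = ⌊678223072849/85⌋ = 7979094974.
Step 4: Compare |C| = 4730357228 to 7979094974: satisfied.
The claimed |C| lies below the Hamming bound.


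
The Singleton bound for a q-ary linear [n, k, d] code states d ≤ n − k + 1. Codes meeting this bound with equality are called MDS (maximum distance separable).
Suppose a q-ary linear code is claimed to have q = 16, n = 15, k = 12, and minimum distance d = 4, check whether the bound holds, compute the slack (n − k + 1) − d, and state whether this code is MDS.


Singleton RHS = n − k + 1 = 4, slack = 0, bound satisfied, MDS.

Singleton bound: d ≤ n − k + 1.
Here n = 15, k = 12, so n − k + 1 = 4.
Given d = 4, check d ≤ 4: YES.
Slack = (n − k + 1) − d = 0.
The code is MDS (slack = 0).
Description: the claimed parameters are [15, 12, 4]_16; such a code would be MDS (meets Singleton bound).


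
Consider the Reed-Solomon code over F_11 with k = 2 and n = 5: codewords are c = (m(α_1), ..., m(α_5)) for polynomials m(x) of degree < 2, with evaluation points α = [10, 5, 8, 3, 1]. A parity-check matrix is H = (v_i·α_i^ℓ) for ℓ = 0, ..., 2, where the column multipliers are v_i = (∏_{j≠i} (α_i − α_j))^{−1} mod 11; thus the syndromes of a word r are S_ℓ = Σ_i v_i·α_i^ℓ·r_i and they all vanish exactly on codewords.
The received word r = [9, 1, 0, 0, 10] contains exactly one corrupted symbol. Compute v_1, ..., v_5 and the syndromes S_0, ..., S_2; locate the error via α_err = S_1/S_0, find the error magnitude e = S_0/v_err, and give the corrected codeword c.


S = (8, 9, 6), error at position 3, error magnitude e = 3, c = [9, 1, 8, 0, 10].

Step 1: column multipliers v_i = (∏_{j≠i}(α_i − α_j))^{−1} mod 11.
  i = 1 (α = 10): (10−5)(10−8)(10−3)(10−1) = 5·2·7·9 = 630 ≡ 3, so v_1 = 3^{−1} = 4 (mod 11).
  i = 2 (α = 5): (5−10)(5−8)(5−3)(5−1) = (−5)·(−3)·2·4 = 120 ≡ 10, so v_2 = 10^{−1} = 10 (mod 11).
  i = 3 (α = 8): (8−10)(8−5)(8−3)(8−1) = (−2)·3·5·7 = −210 ≡ 10, so v_3 = 10^{−1} = 10 (mod 11).
  i = 4 (α = 3): (3−10)(3−5)(3−8)(3−1) = (−7)·(−2)·(−5)·2 = −140 ≡ 3, so v_4 = 3^{−1} = 4 (mod 11).
  i = 5 (α = 1): (1−10)(1−5)(1−8)(1−3) = (−9)·(−4)·(−7)·(−2) = 504 ≡ 9, so v_5 = 9^{−1} = 5 (mod 11).
  v = [4, 10, 10, 4, 5].
Step 2: syndromes of r = [9, 1, 0, 0, 10] (all sums mod 11).
  S_0 = Σ v_i r_i = 4·9 + 10·1 + 10·0 + 4·0 + 5·10 = 96 ≡ 8.
  S_1 = Σ v_i α_i r_i = 4·10·9 + 10·5·1 + 10·8·0 + 4·3·0 + 5·1·10 = 460 ≡ 9.
  α_i^2 mod 11 = [1, 3, 9, 9, 1].
  S_2 = Σ v_i α_i^2 r_i = 4·1·9 + 10·3·1 + 10·9·0 + 4·9·0 + 5·1·10 = 116 ≡ 6.
  S = (8, 9, 6) ≠ 0, so r is not a codeword (an error is present).
Step 3: locate the error. For a single error e at position i, S_ℓ = v_i·e·α_i^ℓ, so α_err = S_1/S_0.
  S_0^{−1} = 8^{−1} = 7 (mod 11), so α_err = 9·7 = 63 ≡ 8 = α_3. Error position i = 3.
  Consistency check: S_2/S_1 = 6·5 = 30 ≡ 8 = α_err ✓ (single-error assumption holds).
Step 4: error magnitude e = S_0/v_3 = S_0·∏_{j≠3}(α_3 − α_j) = 8·10 = 80 ≡ 3 (mod 11).
Step 5: correct position 3: c_3 = r_3 − e = 0 − 3 ≡ 8 (mod 11). Hence c = [9, 1, 8, 0, 10].
  Check: interpolating c through the α_i gives m(x) = 4 + 6·x (degree < 2) with m(α_i) = c_i for every i, so c is indeed a codeword.


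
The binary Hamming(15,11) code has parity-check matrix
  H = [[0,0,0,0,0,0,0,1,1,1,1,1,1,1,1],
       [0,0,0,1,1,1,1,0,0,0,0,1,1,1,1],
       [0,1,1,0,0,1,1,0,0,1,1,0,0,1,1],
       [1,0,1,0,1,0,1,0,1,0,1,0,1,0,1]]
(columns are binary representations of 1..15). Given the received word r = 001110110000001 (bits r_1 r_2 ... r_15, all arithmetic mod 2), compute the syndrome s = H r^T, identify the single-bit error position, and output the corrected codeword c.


s = (0, 0, 1, 0)^T, error position = 2, corrected codeword c = 011110110000001

Compute s = H r^T mod 2 one row at a time:
  s_1 = 1 + 0 + 0 + 0 + 0 + 0 + 0 + 1 = 2 ≡ 0 (mod 2).
  s_2 = 1 + 1 + 0 + 1 + 0 + 0 + 0 + 1 = 4 ≡ 0 (mod 2).
  s_3 = 0 + 1 + 0 + 1 + 0 + 0 + 0 + 1 = 3 ≡ 1 (mod 2).
  s_4 = 0 + 1 + 1 + 1 + 0 + 0 + 0 + 1 = 4 ≡ 0 (mod 2).
s = (0, 0, 1, 0)^T — this equals column 2 of H (binary 0010), so error is at position 2.
Correct: flip bit 2 of r = 001110110000001 to get c = 011110110000001.


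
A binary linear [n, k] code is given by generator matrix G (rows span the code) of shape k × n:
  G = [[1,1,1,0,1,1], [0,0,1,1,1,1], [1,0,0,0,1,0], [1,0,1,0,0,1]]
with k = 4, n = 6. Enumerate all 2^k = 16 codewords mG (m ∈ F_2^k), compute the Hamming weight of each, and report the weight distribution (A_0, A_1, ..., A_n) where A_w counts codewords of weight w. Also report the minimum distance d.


Weight distribution: A_0 = 1, A_1 = 1, A_2 = 3, A_3 = 6, A_4 = 3, A_5 = 1, A_6 = 1. Minimum distance d = 1.

Enumerate all 2^4 = 16 messages m ∈ F_2^4.
For each, compute codeword c = mG in F_2^6, then tally its weight.
  m = 0000 → c = 000000, weight = 0.
  m = 1000 → c = 111011, weight = 5.
  m = 0100 → c = 001111, weight = 4.
  m = 1100 → c = 110100, weight = 3.
  m = 0010 → c = 100010, weight = 2.
  m = 1010 → c = 011001, weight = 3.
  m = 0110 → c = 101101, weight = 4.
  m = 1110 → c = 010110, weight = 3.
  m = 0001 → c = 101001, weight = 3.
  m = 1001 → c = 010010, weight = 2.
  m = 0101 → c = 100110, weight = 3.
  m = 1101 → c = 011101, weight = 4.
  m = 0011 → c = 001011, weight = 3.
  m = 1011 → c = 110000, weight = 2.
  m = 0111 → c = 000100, weight = 1.
  m = 1111 → c = 111111, weight = 6.
Tally weights:
  weight 0: 1 codewords.
  weight 1: 1 codewords.
  weight 2: 3 codewords.
  weight 3: 6 codewords.
  weight 4: 3 codewords.
  weight 5: 1 codewords.
  weight 6: 1 codewords.
Minimum distance d = smallest w > 0 with A_w > 0 = 1.
Sanity: Σ A_w = 16 = 2^4 = 16 ✓.


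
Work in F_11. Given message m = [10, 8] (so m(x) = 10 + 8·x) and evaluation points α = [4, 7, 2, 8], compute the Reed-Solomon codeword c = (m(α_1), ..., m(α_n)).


c = [9, 0, 4, 8]

Message polynomial: m(x) = 10 + 8·x (mod 11).
For each evaluation point α_i, compute m(α_i) mod 11:
  α_1 = 4: Horner steps 8 → 9, so m(4) = 9.
  α_2 = 7: Horner steps 8 → 0, so m(7) = 0.
  α_3 = 2: Horner steps 8 → 4, so m(2) = 4.
  α_4 = 8: Horner steps 8 → 8, so m(8) = 8.
Codeword c = [9, 0, 4, 8] ∈ F_11^4.


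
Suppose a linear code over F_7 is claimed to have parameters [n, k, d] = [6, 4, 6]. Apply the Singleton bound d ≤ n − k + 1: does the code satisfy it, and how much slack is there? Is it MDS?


Singleton RHS = n − k + 1 = 3, slack = -3, bound violated (no such code; not MDS).

Singleton bound: d ≤ n − k + 1.
Here n = 6, k = 4, so n − k + 1 = 3.
Given d = 6, check d ≤ 3: NO.
Slack = (n − k + 1) − d = -3.
The slack is negative: d = 6 exceeds n − k + 1 = 3 by 3, so the Singleton bound is violated and no linear [6, 4, 6]_7 code can exist. In particular it is not MDS (MDS requires d = n − k + 1 exactly).
Description: the claimed parameters are [6, 4, 6]_7; such a code would be impossible (violates the Singleton bound).


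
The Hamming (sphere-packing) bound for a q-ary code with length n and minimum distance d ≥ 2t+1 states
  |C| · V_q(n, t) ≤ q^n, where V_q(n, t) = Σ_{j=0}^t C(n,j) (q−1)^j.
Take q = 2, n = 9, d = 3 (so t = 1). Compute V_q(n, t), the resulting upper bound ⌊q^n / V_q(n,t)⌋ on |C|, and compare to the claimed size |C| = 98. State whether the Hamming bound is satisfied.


V_q(n, t) = 10, q^n = 512, Hamming bound = 51, |C| = 98 > bound (violated).

Step 1: Compute V_q(n, t) = Σ_{j=0}^1 C(n, j) (q−1)^j.
  j = 0: C(9,0)·(1)^0 = 1·1 = 1.
  j = 1: C(9,1)·(1)^1 = 9·1 = 9.
  V_q(n, t) = 1 + 9 = 10.
Step 2: q^n = 2^9 = 512.
Step 3: Hamming bound ⌊q^n / V_q(n,t)⌋ = ⌊512/10⌋ = 51.
Step 4: Compare |C| = 98 to 51: violated.
The claimed |C| lies above the Hamming bound, so no 2-ary code of length 9 with d ≥ 3 can have 98 codewords.


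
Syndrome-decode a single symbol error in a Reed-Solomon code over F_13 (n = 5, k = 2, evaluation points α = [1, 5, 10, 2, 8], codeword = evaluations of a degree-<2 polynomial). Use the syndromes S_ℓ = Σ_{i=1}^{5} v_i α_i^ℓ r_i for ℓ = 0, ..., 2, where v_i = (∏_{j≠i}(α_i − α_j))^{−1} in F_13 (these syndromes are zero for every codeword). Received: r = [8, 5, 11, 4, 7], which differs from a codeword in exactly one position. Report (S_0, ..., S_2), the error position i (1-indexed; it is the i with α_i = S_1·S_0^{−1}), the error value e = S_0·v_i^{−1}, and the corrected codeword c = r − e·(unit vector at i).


S = (5, 1, 8), error at position 5, error magnitude e = 1, c = [8, 5, 11, 4, 6].

Step 1: column multipliers v_i = (∏_{j≠i}(α_i − α_j))^{−1} mod 13.
  i = 1 (α = 1): (1−5)(1−10)(1−2)(1−8) = (−4)·(−9)·(−1)·(−7) = 252 ≡ 5, so v_1 = 5^{−1} = 8 (mod 13).
  i = 2 (α = 5): (5−1)(5−10)(5−2)(5−8) = 4·(−5)·3·(−3) = 180 ≡ 11, so v_2 = 11^{−1} = 6 (mod 13).
  i = 3 (α = 10): (10−1)(10−5)(10−2)(10−8) = 9·5·8·2 = 720 ≡ 5, so v_3 = 5^{−1} = 8 (mod 13).
  i = 4 (α = 2): (2−1)(2−5)(2−10)(2−8) = 1·(−3)·(−8)·(−6) = −144 ≡ 12, so v_4 = 12^{−1} = 12 (mod 13).
  i = 5 (α = 8): (8−1)(8−5)(8−10)(8−2) = 7·3·(−2)·6 = −252 ≡ 8, so v_5 = 8^{−1} = 5 (mod 13).
  v = [8, 6, 8, 12, 5].
Step 2: syndromes of r = [8, 5, 11, 4, 7] (all sums mod 13).
  S_0 = Σ v_i r_i = 8·8 + 6·5 + 8·11 + 12·4 + 5·7 = 265 ≡ 5.
  S_1 = Σ v_i α_i r_i = 8·1·8 + 6·5·5 + 8·10·11 + 12·2·4 + 5·8·7 = 1470 ≡ 1.
  α_i^2 mod 13 = [1, 12, 9, 4, 12].
  S_2 = Σ v_i α_i^2 r_i = 8·1·8 + 6·12·5 + 8·9·11 + 12·4·4 + 5·12·7 = 1828 ≡ 8.
  S = (5, 1, 8) ≠ 0, so r is not a codeword (an error is present).
Step 3: locate the error. For a single error e at position i, S_ℓ = v_i·e·α_i^ℓ, so α_err = S_1/S_0.
  S_0^{−1} = 5^{−1} = 8 (mod 13), so α_err = 1·8 = 8 ≡ 8 = α_5. Error position i = 5.
  Consistency check: S_2/S_1 = 8·1 = 8 ≡ 8 = α_err ✓ (single-error assumption holds).
Step 4: error magnitude e = S_0/v_5 = S_0·∏_{j≠5}(α_5 − α_j) = 5·8 = 40 ≡ 1 (mod 13).
Step 5: correct position 5: c_5 = r_5 − e = 7 − 1 ≡ 6 (mod 13). Hence c = [8, 5, 11, 4, 6].
  Check: interpolating c through the α_i gives m(x) = 12 + 9·x (degree < 2) with m(α_i) = c_i for every i, so c is indeed a codeword.


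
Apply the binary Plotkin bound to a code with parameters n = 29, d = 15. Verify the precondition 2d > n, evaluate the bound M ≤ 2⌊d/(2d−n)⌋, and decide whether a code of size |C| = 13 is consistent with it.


Plotkin bound M ≤ 30; given |C| = 13 ≤ bound (satisfied).

Check applicability: 2d = 30, n = 29.
2d − n = 1 > 0, so Plotkin applies.
Compute d/(2d−n) = 15/1 ≈ 15.0000.
⌊d/(2d−n)⌋ = 15.
Plotkin bound: M ≤ 2·15 = 30.
Given |C| = 13, check: satisfied.
This |C| is below the Plotkin bound.


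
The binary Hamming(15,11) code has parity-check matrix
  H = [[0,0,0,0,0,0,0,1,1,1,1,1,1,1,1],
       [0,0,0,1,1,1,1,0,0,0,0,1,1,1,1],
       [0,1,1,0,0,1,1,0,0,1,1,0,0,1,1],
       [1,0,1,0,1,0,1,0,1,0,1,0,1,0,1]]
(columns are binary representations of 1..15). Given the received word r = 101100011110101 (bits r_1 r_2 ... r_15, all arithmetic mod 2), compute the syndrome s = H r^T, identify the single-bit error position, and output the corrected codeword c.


s = (0, 1, 0, 0)^T, error position = 4, corrected codeword c = 101000011110101

Compute s = H r^T mod 2 one row at a time:
  s_1 = 1 + 1 + 1 + 1 + 0 + 1 + 0 + 1 = 6 ≡ 0 (mod 2).
  s_2 = 1 + 0 + 0 + 0 + 0 + 1 + 0 + 1 = 3 ≡ 1 (mod 2).
  s_3 = 0 + 1 + 0 + 0 + 1 + 1 + 0 + 1 = 4 ≡ 0 (mod 2).
  s_4 = 1 + 1 + 0 + 0 + 1 + 1 + 1 + 1 = 6 ≡ 0 (mod 2).
s = (0, 1, 0, 0)^T — this equals column 4 of H (binary 0100), so error is at position 4.
Correct: flip bit 4 of r = 101100011110101 to get c = 101000011110101.


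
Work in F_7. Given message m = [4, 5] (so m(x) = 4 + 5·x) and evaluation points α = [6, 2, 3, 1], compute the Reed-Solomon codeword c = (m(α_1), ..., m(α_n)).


c = [6, 0, 5, 2]

Message polynomial: m(x) = 4 + 5·x (mod 7).
For each evaluation point α_i, compute m(α_i) mod 7:
  α_1 = 6: Horner steps 5 → 6, so m(6) = 6.
  α_2 = 2: Horner steps 5 → 0, so m(2) = 0.
  α_3 = 3: Horner steps 5 → 5, so m(3) = 5.
  α_4 = 1: Horner steps 5 → 2, so m(1) = 2.
Codeword c = [6, 0, 5, 2] ∈ F_7^4.


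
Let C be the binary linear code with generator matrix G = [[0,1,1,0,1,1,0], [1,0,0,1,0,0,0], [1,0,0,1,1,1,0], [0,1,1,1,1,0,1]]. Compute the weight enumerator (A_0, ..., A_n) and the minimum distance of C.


Weight distribution: A_0 = 1, A_2 = 3, A_3 = 4, A_4 = 3, A_5 = 4, A_6 = 1. Minimum distance d = 2.

Enumerate all 2^4 = 16 messages m ∈ F_2^4.
For each, compute codeword c = mG in F_2^7, then tally its weight.
  m = 0000 → c = 0000000, weight = 0.
  m = 1000 → c = 0110110, weight = 4.
  m = 0100 → c = 1001000, weight = 2.
  m = 1100 → c = 1111110, weight = 6.
  m = 0010 → c = 1001110, weight = 4.
  m = 1010 → c = 1111000, weight = 4.
  m = 0110 → c = 0000110, weight = 2.
  m = 1110 → c = 0110000, weight = 2.
  m = 0001 → c = 0111101, weight = 5.
  m = 1001 → c = 0001011, weight = 3.
  m = 0101 → c = 1110101, weight = 5.
  m = 1101 → c = 1000011, weight = 3.
  m = 0011 → c = 1110011, weight = 5.
  m = 1011 → c = 1000101, weight = 3.
  m = 0111 → c = 0111011, weight = 5.
  m = 1111 → c = 0001101, weight = 3.
Tally weights:
  weight 0: 1 codewords.
  weight 2: 3 codewords.
  weight 3: 4 codewords.
  weight 4: 3 codewords.
  weight 5: 4 codewords.
  weight 6: 1 codewords.
Minimum distance d = smallest w > 0 with A_w > 0 = 2.
Sanity: Σ A_w = 16 = 2^4 = 16 ✓.


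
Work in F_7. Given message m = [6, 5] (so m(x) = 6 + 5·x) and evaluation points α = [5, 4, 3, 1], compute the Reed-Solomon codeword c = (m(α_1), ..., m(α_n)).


c = [3, 5, 0, 4]

Message polynomial: m(x) = 6 + 5·x (mod 7).
For each evaluation point α_i, compute m(α_i) mod 7:
  α_1 = 5: Horner steps 5 → 3, so m(5) = 3.
  α_2 = 4: Horner steps 5 → 5, so m(4) = 5.
  α_3 = 3: Horner steps 5 → 0, so m(3) = 0.
  α_4 = 1: Horner steps 5 → 4, so m(1) = 4.
Codeword c = [3, 5, 0, 4] ∈ F_7^4.


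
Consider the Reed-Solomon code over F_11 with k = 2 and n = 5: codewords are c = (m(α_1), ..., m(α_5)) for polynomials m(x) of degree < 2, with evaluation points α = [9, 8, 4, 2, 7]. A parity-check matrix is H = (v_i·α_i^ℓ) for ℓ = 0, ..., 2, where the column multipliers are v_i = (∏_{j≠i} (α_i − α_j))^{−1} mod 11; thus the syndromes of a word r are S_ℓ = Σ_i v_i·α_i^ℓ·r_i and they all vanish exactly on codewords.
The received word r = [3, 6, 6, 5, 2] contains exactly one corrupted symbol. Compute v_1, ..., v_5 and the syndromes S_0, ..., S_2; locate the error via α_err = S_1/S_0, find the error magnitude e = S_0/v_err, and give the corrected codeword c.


S = (1, 8, 9), error at position 2, error magnitude e = 9, c = [3, 8, 6, 5, 2].

Step 1: column multipliers v_i = (∏_{j≠i}(α_i − α_j))^{−1} mod 11.
  i = 1 (α = 9): (9−8)(9−4)(9−2)(9−7) = 1·5·7·2 = 70 ≡ 4, so v_1 = 4^{−1} = 3 (mod 11).
  i = 2 (α = 8): (8−9)(8−4)(8−2)(8−7) = (−1)·4·6·1 = −24 ≡ 9, so v_2 = 9^{−1} = 5 (mod 11).
  i = 3 (α = 4): (4−9)(4−8)(4−2)(4−7) = (−5)·(−4)·2·(−3) = −120 ≡ 1, so v_3 = 1^{−1} = 1 (mod 11).
  i = 4 (α = 2): (2−9)(2−8)(2−4)(2−7) = (−7)·(−6)·(−2)·(−5) = 420 ≡ 2, so v_4 = 2^{−1} = 6 (mod 11).
  i = 5 (α = 7): (7−9)(7−8)(7−4)(7−2) = (−2)·(−1)·3·5 = 30 ≡ 8, so v_5 = 8^{−1} = 7 (mod 11).
  v = [3, 5, 1, 6, 7].
Step 2: syndromes of r = [3, 6, 6, 5, 2] (all sums mod 11).
  S_0 = Σ v_i r_i = 3·3 + 5·6 + 1·6 + 6·5 + 7·2 = 89 ≡ 1.
  S_1 = Σ v_i α_i r_i = 3·9·3 + 5·8·6 + 1·4·6 + 6·2·5 + 7·7·2 = 503 ≡ 8.
  α_i^2 mod 11 = [4, 9, 5, 4, 5].
  S_2 = Σ v_i α_i^2 r_i = 3·4·3 + 5·9·6 + 1·5·6 + 6·4·5 + 7·5·2 = 526 ≡ 9.
  S = (1, 8, 9) ≠ 0, so r is not a codeword (an error is present).
Step 3: locate the error. For a single error e at position i, S_ℓ = v_i·e·α_i^ℓ, so α_err = S_1/S_0.
  S_0^{−1} = 1^{−1} = 1 (mod 11), so α_err = 8·1 = 8 ≡ 8 = α_2. Error position i = 2.
  Consistency check: S_2/S_1 = 9·7 = 63 ≡ 8 = α_err ✓ (single-error assumption holds).
Step 4: error magnitude e = S_0/v_2 = S_0·∏_{j≠2}(α_2 − α_j) = 1·9 = 9 ≡ 9 (mod 11).
Step 5: correct position 2: c_2 = r_2 − e = 6 − 9 ≡ 8 (mod 11). Hence c = [3, 8, 6, 5, 2].
  Check: interpolating c through the α_i gives m(x) = 4 + 6·x (degree < 2) with m(α_i) = c_i for every i, so c is indeed a codeword.


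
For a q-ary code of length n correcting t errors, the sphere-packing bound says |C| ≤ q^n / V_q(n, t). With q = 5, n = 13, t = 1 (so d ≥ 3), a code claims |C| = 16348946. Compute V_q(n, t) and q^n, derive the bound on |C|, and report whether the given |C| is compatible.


V_q(n, t) = 53, q^n = 1220703125, Hamming bound = 23032134, |C| = 16348946 ≤ bound (satisfied).

Step 1: Compute V_q(n, t) = Σ_{j=0}^1 C(n, j) (q−1)^j.
  j = 0: C(13,0)·(4)^0 = 1·1 = 1.
  j = 1: C(13,1)·(4)^1 = 13·4 = 52.
  V_q(n, t) = 1 + 52 = 53.
Step 2: q^n = 5^13 = 1220703125.
Step 3: Hamming bound ⌊q^n / V_q(n,t)⌋ = ⌊1220703125/53⌋ = 23032134.
Step 4: Compare |C| = 16348946 to 23032134: satisfied.
The claimed |C| lies below the Hamming bound.


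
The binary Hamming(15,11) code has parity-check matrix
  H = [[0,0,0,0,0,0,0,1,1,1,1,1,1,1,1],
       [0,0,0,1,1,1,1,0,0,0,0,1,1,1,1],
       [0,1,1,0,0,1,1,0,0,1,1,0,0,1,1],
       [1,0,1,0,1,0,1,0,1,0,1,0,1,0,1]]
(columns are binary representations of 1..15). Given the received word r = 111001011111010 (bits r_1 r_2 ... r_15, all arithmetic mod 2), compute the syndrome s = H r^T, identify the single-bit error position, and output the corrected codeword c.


s = (0, 1, 0, 0)^T, error position = 4, corrected codeword c = 111101011111010

Compute s = H r^T mod 2 one row at a time:
  s_1 = 1 + 1 + 1 + 1 + 1 + 0 + 1 + 0 = 6 ≡ 0 (mod 2).
  s_2 = 0 + 0 + 1 + 0 + 1 + 0 + 1 + 0 = 3 ≡ 1 (mod 2).
  s_3 = 1 + 1 + 1 + 0 + 1 + 1 + 1 + 0 = 6 ≡ 0 (mod 2).
  s_4 = 1 + 1 + 0 + 0 + 1 + 1 + 0 + 0 = 4 ≡ 0 (mod 2).
s = (0, 1, 0, 0)^T — this equals column 4 of H (binary 0100), so error is at position 4.
Correct: flip bit 4 of r = 111001011111010 to get c = 111101011111010.


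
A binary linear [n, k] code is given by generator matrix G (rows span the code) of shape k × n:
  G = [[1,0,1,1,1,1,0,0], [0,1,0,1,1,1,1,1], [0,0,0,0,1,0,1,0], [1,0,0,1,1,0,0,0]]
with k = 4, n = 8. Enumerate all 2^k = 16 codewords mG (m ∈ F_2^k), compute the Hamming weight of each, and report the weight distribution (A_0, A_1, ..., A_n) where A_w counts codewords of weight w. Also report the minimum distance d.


Weight distribution: A_0 = 1, A_2 = 2, A_3 = 2, A_4 = 3, A_5 = 6, A_6 = 2. Minimum distance d = 2.

Enumerate all 2^4 = 16 messages m ∈ F_2^4.
For each, compute codeword c = mG in F_2^8, then tally its weight.
  m = 0000 → c = 00000000, weight = 0.
  m = 1000 → c = 10111100, weight = 5.
  m = 0100 → c = 01011111, weight = 6.
  m = 1100 → c = 11100011, weight = 5.
  m = 0010 → c = 00001010, weight = 2.
  m = 1010 → c = 10110110, weight = 5.
  m = 0110 → c = 01010101, weight = 4.
  m = 1110 → c = 11101001, weight = 5.
  m = 0001 → c = 10011000, weight = 3.
  m = 1001 → c = 00100100, weight = 2.
  m = 0101 → c = 11000111, weight = 5.
  m = 1101 → c = 01111011, weight = 6.
  m = 0011 → c = 10010010, weight = 3.
  m = 1011 → c = 00101110, weight = 4.
  m = 0111 → c = 11001101, weight = 5.
  m = 1111 → c = 01110001, weight = 4.
Tally weights:
  weight 0: 1 codewords.
  weight 2: 2 codewords.
  weight 3: 2 codewords.
  weight 4: 3 codewords.
  weight 5: 6 codewords.
  weight 6: 2 codewords.
Minimum distance d = smallest w > 0 with A_w > 0 = 2.
Sanity: Σ A_w = 16 = 2^4 = 16 ✓.


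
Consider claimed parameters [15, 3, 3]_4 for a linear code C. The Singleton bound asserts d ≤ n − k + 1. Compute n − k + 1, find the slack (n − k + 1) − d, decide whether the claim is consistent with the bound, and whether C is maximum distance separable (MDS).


Singleton RHS = n − k + 1 = 13, slack = 10, bound satisfied, not MDS.

Singleton bound: d ≤ n − k + 1.
Here n = 15, k = 3, so n − k + 1 = 13.
Given d = 3, check d ≤ 13: YES.
Slack = (n − k + 1) − d = 10.
The code is NOT MDS (slack = 10 > 0).
Description: the claimed parameters are [15, 3, 3]_4; such a code would be non-MDS.


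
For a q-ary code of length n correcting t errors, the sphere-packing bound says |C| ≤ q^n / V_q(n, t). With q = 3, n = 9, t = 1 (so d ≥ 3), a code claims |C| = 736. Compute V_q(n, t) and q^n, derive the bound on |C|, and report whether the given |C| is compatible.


V_q(n, t) = 19, q^n = 19683, Hamming bound = 1035, |C| = 736 ≤ bound (satisfied).

Step 1: Compute V_q(n, t) = Σ_{j=0}^1 C(n, j) (q−1)^j.
  j = 0: C(9,0)·(2)^0 = 1·1 = 1.
  j = 1: C(9,1)·(2)^1 = 9·2 = 18.
  V_q(n, t) = 1 + 18 = 19.
Step 2: q^n = 3^9 = 19683.
Step 3: Hamming bound ⌊q^n / V_q(n,t)⌋ = ⌊19683/19⌋ = 1035.
Step 4: Compare |C| = 736 to 1035: satisfied.
The claimed |C| lies below the Hamming bound.


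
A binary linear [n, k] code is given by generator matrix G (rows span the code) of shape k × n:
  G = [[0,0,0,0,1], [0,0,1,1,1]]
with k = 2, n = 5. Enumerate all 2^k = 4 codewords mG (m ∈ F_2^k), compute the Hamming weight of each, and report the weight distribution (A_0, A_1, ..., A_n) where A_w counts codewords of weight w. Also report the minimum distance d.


Weight distribution: A_0 = 1, A_1 = 1, A_2 = 1, A_3 = 1. Minimum distance d = 1.

Enumerate all 2^2 = 4 messages m ∈ F_2^2.
For each, compute codeword c = mG in F_2^5, then tally its weight.
  m = 00 → c = 00000, weight = 0.
  m = 10 → c = 00001, weight = 1.
  m = 01 → c = 00111, weight = 3.
  m = 11 → c = 00110, weight = 2.
Tally weights:
  weight 0: 1 codewords.
  weight 1: 1 codewords.
  weight 2: 1 codewords.
  weight 3: 1 codewords.
Minimum distance d = smallest w > 0 with A_w > 0 = 1.
Sanity: Σ A_w = 4 = 2^2 = 4 ✓.


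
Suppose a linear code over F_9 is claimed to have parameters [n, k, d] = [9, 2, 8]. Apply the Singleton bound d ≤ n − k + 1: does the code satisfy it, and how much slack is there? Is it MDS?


Singleton RHS = n − k + 1 = 8, slack = 0, bound satisfied, MDS.

Singleton bound: d ≤ n − k + 1.
Here n = 9, k = 2, so n − k + 1 = 8.
Given d = 8, check d ≤ 8: YES.
Slack = (n − k + 1) − d = 0.
The code is MDS (slack = 0).
Description: the claimed parameters are [9, 2, 8]_9; such a code would be MDS (meets Singleton bound).


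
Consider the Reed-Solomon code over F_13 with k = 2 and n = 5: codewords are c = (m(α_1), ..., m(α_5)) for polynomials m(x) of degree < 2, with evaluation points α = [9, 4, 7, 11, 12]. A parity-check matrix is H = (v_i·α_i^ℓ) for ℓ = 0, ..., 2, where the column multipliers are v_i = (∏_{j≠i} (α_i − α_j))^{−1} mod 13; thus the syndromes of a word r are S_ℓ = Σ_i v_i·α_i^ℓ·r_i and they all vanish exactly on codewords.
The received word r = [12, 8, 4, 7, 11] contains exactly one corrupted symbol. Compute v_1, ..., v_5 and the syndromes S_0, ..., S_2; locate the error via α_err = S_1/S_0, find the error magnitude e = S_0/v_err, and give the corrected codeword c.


S = (2, 8, 6), error at position 2, error magnitude e = 3, c = [12, 5, 4, 7, 11].

Step 1: column multipliers v_i = (∏_{j≠i}(α_i − α_j))^{−1} mod 13.
  i = 1 (α = 9): (9−4)(9−7)(9−11)(9−12) = 5·2·(−2)·(−3) = 60 ≡ 8, so v_1 = 8^{−1} = 5 (mod 13).
  i = 2 (α = 4): (4−9)(4−7)(4−11)(4−12) = (−5)·(−3)·(−7)·(−8) = 840 ≡ 8, so v_2 = 8^{−1} = 5 (mod 13).
  i = 3 (α = 7): (7−9)(7−4)(7−11)(7−12) = (−2)·3·(−4)·(−5) = −120 ≡ 10, so v_3 = 10^{−1} = 4 (mod 13).
  i = 4 (α = 11): (11−9)(11−4)(11−7)(11−12) = 2·7·4·(−1) = −56 ≡ 9, so v_4 = 9^{−1} = 3 (mod 13).
  i = 5 (α = 12): (12−9)(12−4)(12−7)(12−11) = 3·8·5·1 = 120 ≡ 3, so v_5 = 3^{−1} = 9 (mod 13).
  v = [5, 5, 4, 3, 9].
Step 2: syndromes of r = [12, 8, 4, 7, 11] (all sums mod 13).
  S_0 = Σ v_i r_i = 5·12 + 5·8 + 4·4 + 3·7 + 9·11 = 236 ≡ 2.
  S_1 = Σ v_i α_i r_i = 5·9·12 + 5·4·8 + 4·7·4 + 3·11·7 + 9·12·11 = 2231 ≡ 8.
  α_i^2 mod 13 = [3, 3, 10, 4, 1].
  S_2 = Σ v_i α_i^2 r_i = 5·3·12 + 5·3·8 + 4·10·4 + 3·4·7 + 9·1·11 = 643 ≡ 6.
  S = (2, 8, 6) ≠ 0, so r is not a codeword (an error is present).
Step 3: locate the error. For a single error e at position i, S_ℓ = v_i·e·α_i^ℓ, so α_err = S_1/S_0.
  S_0^{−1} = 2^{−1} = 7 (mod 13), so α_err = 8·7 = 56 ≡ 4 = α_2. Error position i = 2.
  Consistency check: S_2/S_1 = 6·5 = 30 ≡ 4 = α_err ✓ (single-error assumption holds).
Step 4: error magnitude e = S_0/v_2 = S_0·∏_{j≠2}(α_2 − α_j) = 2·8 = 16 ≡ 3 (mod 13).
Step 5: correct position 2: c_2 = r_2 − e = 8 − 3 ≡ 5 (mod 13). Hence c = [12, 5, 4, 7, 11].
  Check: interpolating c through the α_i gives m(x) = 2 + 4·x (degree < 2) with m(α_i) = c_i for every i, so c is indeed a codeword.
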